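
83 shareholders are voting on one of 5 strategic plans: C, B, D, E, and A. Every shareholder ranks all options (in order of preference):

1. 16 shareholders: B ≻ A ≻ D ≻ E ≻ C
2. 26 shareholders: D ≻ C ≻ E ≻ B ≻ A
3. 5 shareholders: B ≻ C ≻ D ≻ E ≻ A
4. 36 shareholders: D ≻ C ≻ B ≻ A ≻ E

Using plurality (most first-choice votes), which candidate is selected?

D

First-place votes: C 0, B 21, D 62, E 0, A 0.
D has the most first-place votes.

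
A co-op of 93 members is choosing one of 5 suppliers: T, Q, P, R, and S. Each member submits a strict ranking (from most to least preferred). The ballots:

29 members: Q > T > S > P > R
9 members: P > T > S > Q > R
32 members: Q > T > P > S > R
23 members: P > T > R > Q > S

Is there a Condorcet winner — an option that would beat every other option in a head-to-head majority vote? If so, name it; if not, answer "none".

Q

Q vs T: 61–32 for Q.
Q vs P: 61–32 for Q.
Q vs R: 70–23 for Q.
Q vs S: 84–9 for Q.
Q beats every other option head-to-head.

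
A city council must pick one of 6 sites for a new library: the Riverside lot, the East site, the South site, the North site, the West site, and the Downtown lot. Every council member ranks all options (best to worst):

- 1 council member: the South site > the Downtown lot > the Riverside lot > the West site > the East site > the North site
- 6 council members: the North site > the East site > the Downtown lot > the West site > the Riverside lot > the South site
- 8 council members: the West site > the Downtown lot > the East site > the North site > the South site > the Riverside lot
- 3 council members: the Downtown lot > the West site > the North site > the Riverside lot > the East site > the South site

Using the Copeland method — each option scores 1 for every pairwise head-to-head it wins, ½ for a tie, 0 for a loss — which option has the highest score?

the Downtown lot

the Riverside lot: ties the South site; loses to the East site, the North site, the West site, and the Downtown lot → score 0.5.
the East site: beats the Riverside lot and the South site; ties the North site; loses to the West site and the Downtown lot → score 2.5.
the South site: ties the Riverside lot; loses to the East site, the North site, the West site, and the Downtown lot → score 0.5.
the North site: beats the Riverside lot and the South site; ties the East site; loses to the West site and the Downtown lot → score 2.5.
the West site: beats the Riverside lot, the East site, the South site, and the North site; loses to the Downtown lot → score 4.
the Downtown lot: beats the Riverside lot, the East site, the South site, the North site, and the West site → score 5.
the Downtown lot has the best pairwise record.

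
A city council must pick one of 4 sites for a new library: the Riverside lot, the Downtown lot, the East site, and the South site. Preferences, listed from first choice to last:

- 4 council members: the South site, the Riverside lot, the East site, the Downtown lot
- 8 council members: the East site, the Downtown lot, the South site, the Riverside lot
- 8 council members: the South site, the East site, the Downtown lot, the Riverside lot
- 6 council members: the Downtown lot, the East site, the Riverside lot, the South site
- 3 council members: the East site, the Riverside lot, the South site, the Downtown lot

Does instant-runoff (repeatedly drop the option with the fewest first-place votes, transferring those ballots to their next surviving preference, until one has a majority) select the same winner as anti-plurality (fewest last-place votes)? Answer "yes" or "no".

Instant-runoff — R1 the Riverside lot 0, the Downtown lot 6, the East site 11, the South site 12 (the Riverside lot out); R2 the Downtown lot 6, the East site 11, the South site 12 (the Downtown lot out); R3 the East site 17, the South site 12 (the East site winner). Winner: the East site.
Anti-plurality — last-place votes: the Riverside lot 16, the Downtown lot 7, the East site 0, the South site 6. Winner: the East site.
The two methods agree.

yes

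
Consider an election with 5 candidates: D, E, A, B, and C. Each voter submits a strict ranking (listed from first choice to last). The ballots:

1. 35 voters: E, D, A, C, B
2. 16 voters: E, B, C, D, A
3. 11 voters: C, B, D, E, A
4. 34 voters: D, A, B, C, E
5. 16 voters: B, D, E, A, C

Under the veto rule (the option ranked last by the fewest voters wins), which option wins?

D

Last-place votes: D 0, E 34, A 27, B 35, C 16.
D is ranked last by the fewest voters, so D wins.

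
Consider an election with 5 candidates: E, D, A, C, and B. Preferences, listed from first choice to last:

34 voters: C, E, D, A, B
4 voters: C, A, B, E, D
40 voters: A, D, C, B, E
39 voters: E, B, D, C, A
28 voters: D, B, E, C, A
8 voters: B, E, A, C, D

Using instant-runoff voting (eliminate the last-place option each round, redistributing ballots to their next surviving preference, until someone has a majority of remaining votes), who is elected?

E

Round 1: E 39, D 28, A 40, C 38, B 8. Eliminate B.
Round 2: E 47, D 28, A 40, C 38. Eliminate D.
Round 3: E 75, A 40, C 38. Eliminate C.
Round 4: E 109, A 44. E has a majority.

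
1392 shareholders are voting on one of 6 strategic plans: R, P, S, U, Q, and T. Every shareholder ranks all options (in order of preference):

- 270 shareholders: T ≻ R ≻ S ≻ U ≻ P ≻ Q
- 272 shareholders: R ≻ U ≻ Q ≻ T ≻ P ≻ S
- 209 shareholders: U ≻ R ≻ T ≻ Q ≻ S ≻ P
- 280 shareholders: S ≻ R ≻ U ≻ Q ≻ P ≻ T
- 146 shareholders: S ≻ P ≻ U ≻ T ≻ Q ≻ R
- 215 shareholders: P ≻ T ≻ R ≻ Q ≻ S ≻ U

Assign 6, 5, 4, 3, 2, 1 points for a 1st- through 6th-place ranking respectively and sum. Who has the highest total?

R

R: 270·5 + 272·6 + 209·5 + 280·5 + 146·1 + 215·4 = 6433
P: 270·2 + 272·2 + 209·1 + 280·2 + 146·5 + 215·6 = 3873
S: 270·4 + 272·1 + 209·2 + 280·6 + 146·6 + 215·2 = 4756
U: 270·3 + 272·5 + 209·6 + 280·4 + 146·4 + 215·1 = 5343
Q: 270·1 + 272·4 + 209·3 + 280·3 + 146·2 + 215·3 = 3762
T: 270·6 + 272·3 + 209·4 + 280·1 + 146·3 + 215·5 = 5065
R has the highest Borda score (6433).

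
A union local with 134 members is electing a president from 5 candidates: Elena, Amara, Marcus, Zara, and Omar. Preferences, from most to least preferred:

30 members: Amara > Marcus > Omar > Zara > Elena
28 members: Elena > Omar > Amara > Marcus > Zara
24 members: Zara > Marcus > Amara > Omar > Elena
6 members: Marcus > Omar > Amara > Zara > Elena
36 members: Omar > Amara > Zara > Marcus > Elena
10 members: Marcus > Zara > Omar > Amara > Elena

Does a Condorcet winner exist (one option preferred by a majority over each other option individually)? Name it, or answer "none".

none

Checking pairwise contests:
Amara beats Elena 106–28.
Omar beats Amara 80–54.
Amara beats Marcus 94–40.
Amara beats Zara 100–34.
Marcus beats Omar 70–64.
Every option loses at least one head-to-head, so there is no Condorcet winner.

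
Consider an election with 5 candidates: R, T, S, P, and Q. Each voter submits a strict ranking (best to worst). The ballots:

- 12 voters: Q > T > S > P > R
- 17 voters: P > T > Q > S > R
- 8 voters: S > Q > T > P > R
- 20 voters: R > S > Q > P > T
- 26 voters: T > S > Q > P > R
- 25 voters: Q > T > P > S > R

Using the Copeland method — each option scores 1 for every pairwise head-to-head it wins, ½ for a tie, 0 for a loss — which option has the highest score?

R: loses to T, S, P, and Q → score 0.
T: beats R, S, and P; loses to Q → score 3.
S: beats R and P; ties Q; loses to T → score 2.5.
P: beats R; loses to T, S, and Q → score 1.
Q: beats R, T, and P; ties S → score 3.5.
Q has the best pairwise record.

Q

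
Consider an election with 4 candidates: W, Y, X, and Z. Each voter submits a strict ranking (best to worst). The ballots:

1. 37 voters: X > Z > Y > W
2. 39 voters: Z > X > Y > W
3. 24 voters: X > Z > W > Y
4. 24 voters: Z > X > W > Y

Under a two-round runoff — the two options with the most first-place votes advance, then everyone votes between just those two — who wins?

Z

Round 1 first-place votes: W 0, Y 0, X 61, Z 63.
Z and X advance.
Runoff: Z is preferred to X by 63 voters; X by 61.
Z wins the runoff.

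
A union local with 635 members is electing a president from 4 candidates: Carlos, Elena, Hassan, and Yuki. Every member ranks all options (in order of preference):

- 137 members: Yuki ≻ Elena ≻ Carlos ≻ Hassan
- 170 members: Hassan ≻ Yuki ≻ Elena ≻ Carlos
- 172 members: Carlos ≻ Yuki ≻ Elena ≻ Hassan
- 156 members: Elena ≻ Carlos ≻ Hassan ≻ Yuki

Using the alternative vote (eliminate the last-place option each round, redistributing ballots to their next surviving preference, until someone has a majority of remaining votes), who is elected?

Round 1: Carlos 172, Elena 156, Hassan 170, Yuki 137. Eliminate Yuki.
Round 2: Carlos 172, Elena 293, Hassan 170. Eliminate Hassan.
Round 3: Carlos 172, Elena 463. Elena has a majority.

Elena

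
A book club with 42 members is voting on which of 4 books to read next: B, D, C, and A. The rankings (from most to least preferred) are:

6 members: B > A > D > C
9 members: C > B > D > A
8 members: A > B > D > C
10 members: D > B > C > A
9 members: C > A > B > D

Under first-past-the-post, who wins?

C

First-place votes: B 6, D 10, C 18, A 8.
C has the most first-place votes.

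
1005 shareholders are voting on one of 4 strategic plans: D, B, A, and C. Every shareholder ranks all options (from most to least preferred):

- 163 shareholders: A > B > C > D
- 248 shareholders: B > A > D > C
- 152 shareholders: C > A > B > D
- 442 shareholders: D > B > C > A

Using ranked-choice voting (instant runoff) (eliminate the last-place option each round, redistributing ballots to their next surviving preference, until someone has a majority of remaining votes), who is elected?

A

Round 1: D 442, B 248, A 163, C 152. Eliminate C.
Round 2: D 442, B 248, A 315. Eliminate B.
Round 3: D 442, A 563. A has a majority.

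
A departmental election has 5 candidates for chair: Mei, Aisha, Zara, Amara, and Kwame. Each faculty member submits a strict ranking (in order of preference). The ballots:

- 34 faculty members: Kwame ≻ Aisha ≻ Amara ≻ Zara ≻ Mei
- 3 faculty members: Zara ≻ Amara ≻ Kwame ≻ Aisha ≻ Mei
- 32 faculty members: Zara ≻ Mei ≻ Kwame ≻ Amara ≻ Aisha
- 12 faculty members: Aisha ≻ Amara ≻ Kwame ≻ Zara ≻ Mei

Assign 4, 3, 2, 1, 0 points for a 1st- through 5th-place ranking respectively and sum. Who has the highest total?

Mei: 34·0 + 3·0 + 32·3 + 12·0 = 96
Aisha: 34·3 + 3·1 + 32·0 + 12·4 = 153
Zara: 34·1 + 3·4 + 32·4 + 12·1 = 186
Amara: 34·2 + 3·3 + 32·1 + 12·3 = 145
Kwame: 34·4 + 3·2 + 32·2 + 12·2 = 230
Kwame has the highest Borda score (230).

Kwame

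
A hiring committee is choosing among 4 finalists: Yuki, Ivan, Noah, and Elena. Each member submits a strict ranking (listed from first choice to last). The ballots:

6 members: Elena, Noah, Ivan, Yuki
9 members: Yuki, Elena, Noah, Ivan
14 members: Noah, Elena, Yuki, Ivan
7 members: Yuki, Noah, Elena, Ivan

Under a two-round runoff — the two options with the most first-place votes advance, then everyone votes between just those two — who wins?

Noah

Round 1 first-place votes: Yuki 16, Ivan 0, Noah 14, Elena 6.
Yuki and Noah advance.
Runoff: Yuki is preferred to Noah by 16 voters; Noah by 20.
Noah wins the runoff.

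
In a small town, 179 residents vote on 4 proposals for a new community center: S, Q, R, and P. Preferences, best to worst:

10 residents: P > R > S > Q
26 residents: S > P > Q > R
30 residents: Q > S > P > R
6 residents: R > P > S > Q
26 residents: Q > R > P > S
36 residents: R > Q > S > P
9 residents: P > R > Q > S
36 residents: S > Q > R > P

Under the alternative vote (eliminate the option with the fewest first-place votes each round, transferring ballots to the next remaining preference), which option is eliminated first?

P

Round 1: S 62, Q 56, R 42, P 19. Eliminate P.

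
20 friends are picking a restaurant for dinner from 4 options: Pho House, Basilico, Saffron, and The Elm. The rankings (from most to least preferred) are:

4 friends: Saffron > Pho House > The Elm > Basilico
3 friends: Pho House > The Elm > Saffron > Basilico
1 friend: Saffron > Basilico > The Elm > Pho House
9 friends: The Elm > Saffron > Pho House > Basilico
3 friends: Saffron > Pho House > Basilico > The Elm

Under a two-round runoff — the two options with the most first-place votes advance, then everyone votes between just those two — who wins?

The Elm

Round 1 first-place votes: Pho House 3, Basilico 0, Saffron 8, The Elm 9.
The Elm and Saffron advance.
Runoff: The Elm is preferred to Saffron by 12 voters; Saffron by 8.
The Elm wins the runoff.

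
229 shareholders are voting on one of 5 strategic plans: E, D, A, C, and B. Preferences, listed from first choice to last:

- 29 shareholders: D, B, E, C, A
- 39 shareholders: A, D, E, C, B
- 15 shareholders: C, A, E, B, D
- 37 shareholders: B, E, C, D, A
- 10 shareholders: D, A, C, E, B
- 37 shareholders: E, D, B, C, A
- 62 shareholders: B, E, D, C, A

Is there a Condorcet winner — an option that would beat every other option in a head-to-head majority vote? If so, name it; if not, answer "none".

Checking pairwise contests:
B beats E 128–101.
E beats D 151–78.
E beats A 165–64.
E beats C 204–25.
D beats B 115–114.
Every option loses at least one head-to-head, so there is no Condorcet winner.

none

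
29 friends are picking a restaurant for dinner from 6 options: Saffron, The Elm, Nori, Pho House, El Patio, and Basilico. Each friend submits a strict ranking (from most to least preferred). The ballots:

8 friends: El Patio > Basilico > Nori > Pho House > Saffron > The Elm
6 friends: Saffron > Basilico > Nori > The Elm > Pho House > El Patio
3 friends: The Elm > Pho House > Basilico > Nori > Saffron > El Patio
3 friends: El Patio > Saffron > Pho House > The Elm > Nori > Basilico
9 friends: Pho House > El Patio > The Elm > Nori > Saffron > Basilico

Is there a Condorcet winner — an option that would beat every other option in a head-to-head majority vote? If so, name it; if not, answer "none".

Pho House vs Saffron: 20–9 for Pho House.
Pho House vs The Elm: 20–9 for Pho House.
Pho House vs Nori: 15–14 for Pho House.
Pho House vs El Patio: 18–11 for Pho House.
Pho House vs Basilico: 15–14 for Pho House.
Pho House beats every other option head-to-head.

Pho House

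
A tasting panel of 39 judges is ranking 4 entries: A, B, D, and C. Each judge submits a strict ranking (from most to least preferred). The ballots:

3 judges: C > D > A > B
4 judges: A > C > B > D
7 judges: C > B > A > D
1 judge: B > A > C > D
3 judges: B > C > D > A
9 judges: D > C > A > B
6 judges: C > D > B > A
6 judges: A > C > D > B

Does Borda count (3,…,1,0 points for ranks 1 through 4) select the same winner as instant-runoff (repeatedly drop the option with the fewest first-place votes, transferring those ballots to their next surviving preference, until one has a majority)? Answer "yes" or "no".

Borda — scores: A 51, B 36, D 54, C 93. Winner: C.
Instant-runoff — R1 A 10, B 4, D 9, C 16 (B out); R2 A 11, D 9, C 19 (D out); R3 A 11, C 28 (C winner). Winner: C.
The two methods agree.

yes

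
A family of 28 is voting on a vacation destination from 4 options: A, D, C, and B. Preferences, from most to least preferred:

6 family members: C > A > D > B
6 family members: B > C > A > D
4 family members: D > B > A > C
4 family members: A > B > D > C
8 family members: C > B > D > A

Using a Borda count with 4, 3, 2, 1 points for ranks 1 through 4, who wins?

C

A: 6·3 + 6·2 + 4·2 + 4·4 + 8·1 = 62
D: 6·2 + 6·1 + 4·4 + 4·2 + 8·2 = 58
C: 6·4 + 6·3 + 4·1 + 4·1 + 8·4 = 82
B: 6·1 + 6·4 + 4·3 + 4·3 + 8·3 = 78
C has the highest Borda score (82).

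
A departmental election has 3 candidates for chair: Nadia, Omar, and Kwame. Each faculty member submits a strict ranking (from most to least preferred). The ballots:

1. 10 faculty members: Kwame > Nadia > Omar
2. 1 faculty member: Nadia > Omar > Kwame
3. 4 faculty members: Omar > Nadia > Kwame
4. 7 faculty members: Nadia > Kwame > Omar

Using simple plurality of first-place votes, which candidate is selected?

First-place votes: Nadia 8, Omar 4, Kwame 10.
Kwame has the most first-place votes.

Kwame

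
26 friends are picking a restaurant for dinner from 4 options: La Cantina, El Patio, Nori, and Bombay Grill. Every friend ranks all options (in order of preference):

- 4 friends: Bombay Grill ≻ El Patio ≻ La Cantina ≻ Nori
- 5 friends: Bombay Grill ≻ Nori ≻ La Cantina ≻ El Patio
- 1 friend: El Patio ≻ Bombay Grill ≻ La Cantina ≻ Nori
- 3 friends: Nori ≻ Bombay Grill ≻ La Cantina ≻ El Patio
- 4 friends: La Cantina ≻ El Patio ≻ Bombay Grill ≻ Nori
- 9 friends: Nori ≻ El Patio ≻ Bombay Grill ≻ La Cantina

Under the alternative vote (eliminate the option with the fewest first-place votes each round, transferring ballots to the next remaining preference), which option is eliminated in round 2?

Round 1: La Cantina 4, El Patio 1, Nori 12, Bombay Grill 9. Eliminate El Patio.
Round 2: La Cantina 4, Nori 12, Bombay Grill 10. Eliminate La Cantina.

La Cantina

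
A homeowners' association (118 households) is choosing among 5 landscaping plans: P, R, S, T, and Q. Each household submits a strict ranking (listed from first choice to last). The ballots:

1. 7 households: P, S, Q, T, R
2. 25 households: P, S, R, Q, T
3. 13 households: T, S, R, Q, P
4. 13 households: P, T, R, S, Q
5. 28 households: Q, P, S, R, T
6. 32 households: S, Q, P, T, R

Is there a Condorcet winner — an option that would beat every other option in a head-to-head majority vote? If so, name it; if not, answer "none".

none

Checking pairwise contests:
Q beats P 73–45.
P beats R 105–13.
P beats S 73–45.
P beats T 105–13.
S beats Q 90–28.
Every option loses at least one head-to-head, so there is no Condorcet winner.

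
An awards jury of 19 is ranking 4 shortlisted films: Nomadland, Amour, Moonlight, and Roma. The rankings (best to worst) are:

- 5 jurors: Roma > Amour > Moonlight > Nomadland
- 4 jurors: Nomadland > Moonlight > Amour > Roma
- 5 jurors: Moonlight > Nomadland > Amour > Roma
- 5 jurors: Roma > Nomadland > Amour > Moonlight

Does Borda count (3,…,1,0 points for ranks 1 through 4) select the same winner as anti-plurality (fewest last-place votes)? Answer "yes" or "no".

no

Borda — scores: Nomadland 32, Amour 24, Moonlight 28, Roma 30. Winner: Nomadland.
Anti-plurality — last-place votes: Nomadland 5, Amour 0, Moonlight 5, Roma 9. Winner: Amour.
The two methods disagree.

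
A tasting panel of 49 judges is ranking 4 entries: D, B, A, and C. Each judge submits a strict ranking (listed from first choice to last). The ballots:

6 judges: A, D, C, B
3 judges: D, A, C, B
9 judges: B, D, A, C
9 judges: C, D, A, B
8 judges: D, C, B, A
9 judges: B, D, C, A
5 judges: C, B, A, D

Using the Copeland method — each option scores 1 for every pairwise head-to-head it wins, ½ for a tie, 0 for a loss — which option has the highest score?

D: beats B, A, and C → score 3.
B: beats A; loses to D and C → score 1.
A: loses to D, B, and C → score 0.
C: beats B and A; loses to D → score 2.
D has the best pairwise record.

D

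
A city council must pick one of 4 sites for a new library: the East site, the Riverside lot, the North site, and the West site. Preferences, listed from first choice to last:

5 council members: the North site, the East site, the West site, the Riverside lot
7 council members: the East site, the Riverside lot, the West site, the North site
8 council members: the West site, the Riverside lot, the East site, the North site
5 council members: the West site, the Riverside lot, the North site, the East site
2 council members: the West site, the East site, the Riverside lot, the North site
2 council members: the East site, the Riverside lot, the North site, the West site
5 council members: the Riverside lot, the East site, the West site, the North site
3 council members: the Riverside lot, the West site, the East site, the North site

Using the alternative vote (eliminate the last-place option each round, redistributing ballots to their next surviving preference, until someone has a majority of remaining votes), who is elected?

the East site

Round 1: the East site 9, the Riverside lot 8, the North site 5, the West site 15. Eliminate the North site.
Round 2: the East site 14, the Riverside lot 8, the West site 15. Eliminate the Riverside lot.
Round 3: the East site 19, the West site 18. The East site has a majority.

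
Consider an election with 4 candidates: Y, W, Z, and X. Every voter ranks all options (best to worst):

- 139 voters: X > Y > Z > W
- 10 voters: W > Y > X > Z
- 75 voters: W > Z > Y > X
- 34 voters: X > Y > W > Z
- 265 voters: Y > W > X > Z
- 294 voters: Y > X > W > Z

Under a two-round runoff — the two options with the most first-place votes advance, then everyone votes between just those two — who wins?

Y

Round 1 first-place votes: Y 559, W 85, Z 0, X 173.
Y and X advance.
Runoff: Y is preferred to X by 644 voters; X by 173.
Y wins the runoff.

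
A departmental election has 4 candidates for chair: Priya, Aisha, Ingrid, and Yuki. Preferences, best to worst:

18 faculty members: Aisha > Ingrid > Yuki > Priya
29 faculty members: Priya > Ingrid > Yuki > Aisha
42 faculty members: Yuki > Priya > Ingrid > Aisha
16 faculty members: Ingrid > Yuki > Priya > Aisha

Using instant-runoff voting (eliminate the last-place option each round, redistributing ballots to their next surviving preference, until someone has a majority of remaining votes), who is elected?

Round 1: Priya 29, Aisha 18, Ingrid 16, Yuki 42. Eliminate Ingrid.
Round 2: Priya 29, Aisha 18, Yuki 58. Yuki has a majority.

Yuki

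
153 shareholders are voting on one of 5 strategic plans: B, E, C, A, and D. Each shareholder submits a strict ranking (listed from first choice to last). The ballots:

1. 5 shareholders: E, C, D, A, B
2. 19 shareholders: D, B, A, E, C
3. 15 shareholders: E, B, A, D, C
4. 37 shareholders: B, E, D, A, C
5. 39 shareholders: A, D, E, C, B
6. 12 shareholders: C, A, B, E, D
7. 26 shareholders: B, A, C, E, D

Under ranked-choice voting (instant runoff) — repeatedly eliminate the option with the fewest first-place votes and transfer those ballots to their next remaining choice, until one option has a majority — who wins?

Round 1: B 63, E 20, C 12, A 39, D 19. Eliminate C.
Round 2: B 63, E 20, A 51, D 19. Eliminate D.
Round 3: B 82, E 20, A 51. B has a majority.

B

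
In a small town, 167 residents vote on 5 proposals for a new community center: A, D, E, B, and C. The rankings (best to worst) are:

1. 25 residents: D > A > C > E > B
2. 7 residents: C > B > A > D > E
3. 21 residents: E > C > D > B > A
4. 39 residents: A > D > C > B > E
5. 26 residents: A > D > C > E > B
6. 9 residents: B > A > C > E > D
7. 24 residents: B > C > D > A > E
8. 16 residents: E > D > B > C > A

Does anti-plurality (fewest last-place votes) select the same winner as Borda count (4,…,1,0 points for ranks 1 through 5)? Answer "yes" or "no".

no

Anti-plurality — last-place votes: A 37, D 9, E 70, B 51, C 0. Winner: C.
Borda — scores: A 400, D 440, E 208, B 245, C 377. Winner: D.
The two methods disagree.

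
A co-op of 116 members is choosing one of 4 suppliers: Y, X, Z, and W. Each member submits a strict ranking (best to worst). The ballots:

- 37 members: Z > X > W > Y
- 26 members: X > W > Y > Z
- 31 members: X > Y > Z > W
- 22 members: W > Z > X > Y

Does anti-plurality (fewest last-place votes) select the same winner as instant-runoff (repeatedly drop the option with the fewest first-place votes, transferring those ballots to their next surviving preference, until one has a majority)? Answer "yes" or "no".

Anti-plurality — last-place votes: Y 59, X 0, Z 26, W 31. Winner: X.
Instant-runoff — R1 Y 0, X 57, Z 37, W 22 (Y out); R2 X 57, Z 37, W 22 (W out); R3 X 57, Z 59 (Z winner). Winner: Z.
The two methods disagree.

no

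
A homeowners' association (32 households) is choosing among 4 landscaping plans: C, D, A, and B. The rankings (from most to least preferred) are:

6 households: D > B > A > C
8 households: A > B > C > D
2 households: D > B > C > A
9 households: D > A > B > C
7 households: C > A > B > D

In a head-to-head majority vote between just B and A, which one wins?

A

Voters preferring B to A: 8; preferring A to B: 24.
A wins the head-to-head.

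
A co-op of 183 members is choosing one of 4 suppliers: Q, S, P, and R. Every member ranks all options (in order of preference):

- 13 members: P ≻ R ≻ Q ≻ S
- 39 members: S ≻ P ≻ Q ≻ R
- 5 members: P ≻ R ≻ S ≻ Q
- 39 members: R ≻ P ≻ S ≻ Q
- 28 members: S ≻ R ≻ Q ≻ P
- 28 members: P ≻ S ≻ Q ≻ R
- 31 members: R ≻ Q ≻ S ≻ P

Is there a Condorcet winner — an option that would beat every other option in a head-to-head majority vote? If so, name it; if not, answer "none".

S vs Q: 139–44 for S.
S vs P: 98–85 for S.
S vs R: 95–88 for S.
S beats every other option head-to-head.

S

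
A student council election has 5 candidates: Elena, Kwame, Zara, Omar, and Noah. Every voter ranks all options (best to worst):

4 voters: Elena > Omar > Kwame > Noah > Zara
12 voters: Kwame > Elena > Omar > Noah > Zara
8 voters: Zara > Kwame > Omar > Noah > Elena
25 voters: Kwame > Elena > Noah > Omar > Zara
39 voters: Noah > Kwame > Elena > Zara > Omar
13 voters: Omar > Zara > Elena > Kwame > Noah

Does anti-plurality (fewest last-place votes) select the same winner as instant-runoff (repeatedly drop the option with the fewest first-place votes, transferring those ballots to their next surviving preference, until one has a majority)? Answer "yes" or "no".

Anti-plurality — last-place votes: Elena 8, Kwame 0, Zara 41, Omar 39, Noah 13. Winner: Kwame.
Instant-runoff — R1 Elena 4, Kwame 37, Zara 8, Omar 13, Noah 39 (Elena out); R2 Kwame 37, Zara 8, Omar 17, Noah 39 (Zara out); R3 Kwame 45, Omar 17, Noah 39 (Omar out); R4 Kwame 62, Noah 39 (Kwame winner). Winner: Kwame.
The two methods agree.

yes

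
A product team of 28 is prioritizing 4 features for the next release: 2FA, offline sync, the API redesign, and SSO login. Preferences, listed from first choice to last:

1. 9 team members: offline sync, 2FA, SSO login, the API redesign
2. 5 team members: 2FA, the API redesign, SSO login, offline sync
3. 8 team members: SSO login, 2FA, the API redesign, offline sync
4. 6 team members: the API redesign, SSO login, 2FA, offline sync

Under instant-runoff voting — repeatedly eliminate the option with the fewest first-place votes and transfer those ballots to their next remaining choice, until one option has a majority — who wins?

the API redesign

Round 1: 2FA 5, offline sync 9, the API redesign 6, SSO login 8. Eliminate 2FA.
Round 2: offline sync 9, the API redesign 11, SSO login 8. Eliminate SSO login.
Round 3: offline sync 9, the API redesign 19. The API redesign has a majority.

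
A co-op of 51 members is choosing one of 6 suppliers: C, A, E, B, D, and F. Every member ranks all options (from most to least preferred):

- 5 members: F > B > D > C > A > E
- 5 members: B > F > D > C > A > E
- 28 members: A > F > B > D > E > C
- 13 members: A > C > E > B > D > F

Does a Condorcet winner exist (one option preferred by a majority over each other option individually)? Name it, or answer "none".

A vs C: 41–10 for A.
A vs E: 51–0 for A.
A vs B: 41–10 for A.
A vs D: 41–10 for A.
A vs F: 41–10 for A.
A beats every other option head-to-head.

A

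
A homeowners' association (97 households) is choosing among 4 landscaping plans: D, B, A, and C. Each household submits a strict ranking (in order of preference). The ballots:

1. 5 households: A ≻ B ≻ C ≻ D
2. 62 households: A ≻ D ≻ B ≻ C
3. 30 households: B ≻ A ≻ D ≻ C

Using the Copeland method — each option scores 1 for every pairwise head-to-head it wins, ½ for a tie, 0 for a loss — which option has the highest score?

A

D: beats B and C; loses to A → score 2.
B: beats C; loses to D and A → score 1.
A: beats D, B, and C → score 3.
C: loses to D, B, and A → score 0.
A has the best pairwise record.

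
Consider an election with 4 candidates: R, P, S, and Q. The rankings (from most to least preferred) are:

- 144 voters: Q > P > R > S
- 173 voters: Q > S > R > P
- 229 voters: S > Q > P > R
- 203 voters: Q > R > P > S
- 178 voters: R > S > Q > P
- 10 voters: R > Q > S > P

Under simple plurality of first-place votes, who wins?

Q

First-place votes: R 188, P 0, S 229, Q 520.
Q has the most first-place votes.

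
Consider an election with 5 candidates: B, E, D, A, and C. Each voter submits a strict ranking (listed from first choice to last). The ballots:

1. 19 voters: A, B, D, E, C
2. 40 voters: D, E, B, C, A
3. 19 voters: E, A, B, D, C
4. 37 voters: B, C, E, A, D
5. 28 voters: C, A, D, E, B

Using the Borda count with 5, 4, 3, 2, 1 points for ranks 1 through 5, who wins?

B: 19·4 + 40·3 + 19·3 + 37·5 + 28·1 = 466
E: 19·2 + 40·4 + 19·5 + 37·3 + 28·2 = 460
D: 19·3 + 40·5 + 19·2 + 37·1 + 28·3 = 416
A: 19·5 + 40·1 + 19·4 + 37·2 + 28·4 = 397
C: 19·1 + 40·2 + 19·1 + 37·4 + 28·5 = 406
B has the highest Borda score (466).

B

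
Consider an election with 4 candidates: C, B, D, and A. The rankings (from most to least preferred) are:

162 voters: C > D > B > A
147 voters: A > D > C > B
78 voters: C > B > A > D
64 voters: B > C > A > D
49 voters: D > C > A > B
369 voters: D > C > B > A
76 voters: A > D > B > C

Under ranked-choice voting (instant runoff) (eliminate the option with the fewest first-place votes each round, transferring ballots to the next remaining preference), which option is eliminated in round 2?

Round 1: C 240, B 64, D 418, A 223. Eliminate B.
Round 2: C 304, D 418, A 223. Eliminate A.

A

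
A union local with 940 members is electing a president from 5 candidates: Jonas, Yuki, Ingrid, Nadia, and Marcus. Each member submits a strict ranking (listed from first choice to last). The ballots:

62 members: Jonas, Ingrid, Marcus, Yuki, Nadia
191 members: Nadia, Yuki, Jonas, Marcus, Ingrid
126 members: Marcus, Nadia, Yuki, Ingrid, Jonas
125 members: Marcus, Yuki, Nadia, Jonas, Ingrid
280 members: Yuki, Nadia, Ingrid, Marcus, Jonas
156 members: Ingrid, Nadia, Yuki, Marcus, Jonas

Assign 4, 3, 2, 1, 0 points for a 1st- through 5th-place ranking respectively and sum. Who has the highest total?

Nadia

Jonas: 62·4 + 191·2 + 126·0 + 125·1 + 280·0 + 156·0 = 755
Yuki: 62·1 + 191·3 + 126·2 + 125·3 + 280·4 + 156·2 = 2694
Ingrid: 62·3 + 191·0 + 126·1 + 125·0 + 280·2 + 156·4 = 1496
Nadia: 62·0 + 191·4 + 126·3 + 125·2 + 280·3 + 156·3 = 2700
Marcus: 62·2 + 191·1 + 126·4 + 125·4 + 280·1 + 156·1 = 1755
Nadia has the highest Borda score (2700).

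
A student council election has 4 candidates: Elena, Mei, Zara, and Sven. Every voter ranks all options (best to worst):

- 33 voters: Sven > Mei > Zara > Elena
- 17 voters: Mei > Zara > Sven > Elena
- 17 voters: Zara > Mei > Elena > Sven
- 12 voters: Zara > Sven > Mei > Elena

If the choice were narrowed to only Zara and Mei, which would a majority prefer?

Mei

Voters preferring Zara to Mei: 29; preferring Mei to Zara: 50.
Mei wins the head-to-head.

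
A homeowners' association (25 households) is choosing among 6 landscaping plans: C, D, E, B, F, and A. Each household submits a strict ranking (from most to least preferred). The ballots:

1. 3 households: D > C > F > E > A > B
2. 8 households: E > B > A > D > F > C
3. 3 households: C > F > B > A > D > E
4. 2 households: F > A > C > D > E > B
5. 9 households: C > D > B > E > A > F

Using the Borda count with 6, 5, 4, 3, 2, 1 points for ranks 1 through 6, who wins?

C

C: 3·5 + 8·1 + 3·6 + 2·4 + 9·6 = 103
D: 3·6 + 8·3 + 3·2 + 2·3 + 9·5 = 99
E: 3·3 + 8·6 + 3·1 + 2·2 + 9·3 = 91
B: 3·1 + 8·5 + 3·4 + 2·1 + 9·4 = 93
F: 3·4 + 8·2 + 3·5 + 2·6 + 9·1 = 64
A: 3·2 + 8·4 + 3·3 + 2·5 + 9·2 = 75
C has the highest Borda score (103).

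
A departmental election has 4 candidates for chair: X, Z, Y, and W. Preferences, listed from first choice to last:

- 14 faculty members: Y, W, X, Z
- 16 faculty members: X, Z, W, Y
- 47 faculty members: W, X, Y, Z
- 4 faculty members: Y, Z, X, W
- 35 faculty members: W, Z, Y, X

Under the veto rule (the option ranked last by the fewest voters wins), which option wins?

W

Last-place votes: X 35, Z 61, Y 16, W 4.
W is ranked last by the fewest voters, so W wins.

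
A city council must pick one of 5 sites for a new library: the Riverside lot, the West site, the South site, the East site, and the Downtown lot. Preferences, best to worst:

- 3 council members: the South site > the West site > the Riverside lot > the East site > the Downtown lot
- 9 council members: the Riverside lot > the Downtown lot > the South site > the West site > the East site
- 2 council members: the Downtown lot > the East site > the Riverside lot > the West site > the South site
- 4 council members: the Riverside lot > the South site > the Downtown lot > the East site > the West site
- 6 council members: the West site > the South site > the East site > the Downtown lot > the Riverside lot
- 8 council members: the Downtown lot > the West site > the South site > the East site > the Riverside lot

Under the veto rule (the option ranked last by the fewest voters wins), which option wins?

Last-place votes: the Riverside lot 14, the West site 4, the South site 2, the East site 9, the Downtown lot 3.
the South site is ranked last by the fewest voters, so the South site wins.

the South site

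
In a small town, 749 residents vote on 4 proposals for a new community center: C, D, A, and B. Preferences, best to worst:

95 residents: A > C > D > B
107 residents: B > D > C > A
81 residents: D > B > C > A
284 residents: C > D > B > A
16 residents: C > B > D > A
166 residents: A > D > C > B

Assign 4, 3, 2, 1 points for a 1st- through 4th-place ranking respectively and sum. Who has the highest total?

D

C: 95·3 + 107·2 + 81·2 + 284·4 + 16·4 + 166·2 = 2193
D: 95·2 + 107·3 + 81·4 + 284·3 + 16·2 + 166·3 = 2217
A: 95·4 + 107·1 + 81·1 + 284·1 + 16·1 + 166·4 = 1532
B: 95·1 + 107·4 + 81·3 + 284·2 + 16·3 + 166·1 = 1548
D has the highest Borda score (2217).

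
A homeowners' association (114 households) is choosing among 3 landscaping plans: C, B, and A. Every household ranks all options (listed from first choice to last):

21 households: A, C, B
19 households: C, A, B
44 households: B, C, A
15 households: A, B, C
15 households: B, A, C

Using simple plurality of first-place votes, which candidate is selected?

First-place votes: C 19, B 59, A 36.
B has the most first-place votes.

B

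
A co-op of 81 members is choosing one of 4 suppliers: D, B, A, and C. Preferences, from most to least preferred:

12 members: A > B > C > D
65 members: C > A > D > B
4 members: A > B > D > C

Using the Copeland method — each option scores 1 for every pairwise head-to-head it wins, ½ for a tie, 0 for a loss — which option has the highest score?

C

D: beats B; loses to A and C → score 1.
B: loses to D, A, and C → score 0.
A: beats D and B; loses to C → score 2.
C: beats D, B, and A → score 3.
C has the best pairwise record.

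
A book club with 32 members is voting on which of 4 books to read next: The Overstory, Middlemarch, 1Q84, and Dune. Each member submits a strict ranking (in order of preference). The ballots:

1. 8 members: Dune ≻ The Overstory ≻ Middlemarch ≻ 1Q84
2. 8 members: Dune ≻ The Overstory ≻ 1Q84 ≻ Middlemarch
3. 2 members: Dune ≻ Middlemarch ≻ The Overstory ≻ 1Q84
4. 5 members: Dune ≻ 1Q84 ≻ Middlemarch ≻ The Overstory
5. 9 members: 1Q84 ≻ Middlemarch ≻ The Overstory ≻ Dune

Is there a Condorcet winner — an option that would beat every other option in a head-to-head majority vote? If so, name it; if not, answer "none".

Dune vs The Overstory: 23–9 for Dune.
Dune vs Middlemarch: 23–9 for Dune.
Dune vs 1Q84: 23–9 for Dune.
Dune beats every other option head-to-head.

Dune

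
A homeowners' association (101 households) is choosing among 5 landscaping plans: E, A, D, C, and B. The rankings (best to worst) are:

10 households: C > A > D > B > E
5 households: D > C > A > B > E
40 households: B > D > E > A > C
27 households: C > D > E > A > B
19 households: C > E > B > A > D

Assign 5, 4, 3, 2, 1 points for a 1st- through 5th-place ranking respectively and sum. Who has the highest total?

E: 10·1 + 5·1 + 40·3 + 27·3 + 19·4 = 292
A: 10·4 + 5·3 + 40·2 + 27·2 + 19·2 = 227
D: 10·3 + 5·5 + 40·4 + 27·4 + 19·1 = 342
C: 10·5 + 5·4 + 40·1 + 27·5 + 19·5 = 340
B: 10·2 + 5·2 + 40·5 + 27·1 + 19·3 = 314
D has the highest Borda score (342).

D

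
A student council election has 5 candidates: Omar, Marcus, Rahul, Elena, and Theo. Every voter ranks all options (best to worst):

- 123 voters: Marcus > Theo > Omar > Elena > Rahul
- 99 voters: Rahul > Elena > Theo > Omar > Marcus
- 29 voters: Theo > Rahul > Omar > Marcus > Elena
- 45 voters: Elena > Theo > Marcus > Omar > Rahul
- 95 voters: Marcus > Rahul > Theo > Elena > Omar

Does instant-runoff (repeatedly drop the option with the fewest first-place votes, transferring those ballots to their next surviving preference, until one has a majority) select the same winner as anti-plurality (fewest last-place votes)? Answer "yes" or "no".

no

Instant-runoff — R1 Omar 0, Marcus 218, Rahul 99, Elena 45, Theo 29 (Marcus winner). Winner: Marcus.
Anti-plurality — last-place votes: Omar 95, Marcus 99, Rahul 168, Elena 29, Theo 0. Winner: Theo.
The two methods disagree.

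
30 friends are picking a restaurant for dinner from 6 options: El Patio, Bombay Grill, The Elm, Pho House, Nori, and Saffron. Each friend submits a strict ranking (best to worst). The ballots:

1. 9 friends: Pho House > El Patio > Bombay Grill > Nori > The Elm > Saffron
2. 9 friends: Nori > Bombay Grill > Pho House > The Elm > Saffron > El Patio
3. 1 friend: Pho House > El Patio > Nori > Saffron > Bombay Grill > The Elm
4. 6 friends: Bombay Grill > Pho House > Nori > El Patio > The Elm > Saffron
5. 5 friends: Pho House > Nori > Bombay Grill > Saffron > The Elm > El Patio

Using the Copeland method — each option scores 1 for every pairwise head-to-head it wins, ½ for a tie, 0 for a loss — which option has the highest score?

El Patio: beats The Elm and Saffron; loses to Bombay Grill, Pho House, and Nori → score 2.
Bombay Grill: beats El Patio, The Elm, and Saffron; ties Pho House and Nori → score 4.
The Elm: beats Saffron; loses to El Patio, Bombay Grill, Pho House, and Nori → score 1.
Pho House: beats El Patio, The Elm, Nori, and Saffron; ties Bombay Grill → score 4.5.
Nori: beats El Patio, The Elm, and Saffron; ties Bombay Grill; loses to Pho House → score 3.5.
Saffron: loses to El Patio, Bombay Grill, The Elm, Pho House, and Nori → score 0.
Pho House has the best pairwise record.

Pho House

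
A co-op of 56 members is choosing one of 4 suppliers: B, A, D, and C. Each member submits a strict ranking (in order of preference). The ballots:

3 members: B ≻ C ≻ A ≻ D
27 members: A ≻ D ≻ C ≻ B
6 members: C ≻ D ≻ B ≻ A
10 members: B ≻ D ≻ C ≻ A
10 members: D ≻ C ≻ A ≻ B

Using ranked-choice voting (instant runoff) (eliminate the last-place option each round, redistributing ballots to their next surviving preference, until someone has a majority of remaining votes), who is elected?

A

Round 1: B 13, A 27, D 10, C 6. Eliminate C.
Round 2: B 13, A 27, D 16. Eliminate B.
Round 3: A 30, D 26. A has a majority.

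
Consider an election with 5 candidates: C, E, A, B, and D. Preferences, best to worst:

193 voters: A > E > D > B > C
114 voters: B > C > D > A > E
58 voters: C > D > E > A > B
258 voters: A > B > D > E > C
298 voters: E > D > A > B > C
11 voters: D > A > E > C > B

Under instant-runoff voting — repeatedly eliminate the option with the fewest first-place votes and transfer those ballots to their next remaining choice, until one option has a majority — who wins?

A

Round 1: C 58, E 298, A 451, B 114, D 11. Eliminate D.
Round 2: C 58, E 298, A 462, B 114. Eliminate C.
Round 3: E 356, A 462, B 114. Eliminate B.
Round 4: E 356, A 576. A has a majority.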